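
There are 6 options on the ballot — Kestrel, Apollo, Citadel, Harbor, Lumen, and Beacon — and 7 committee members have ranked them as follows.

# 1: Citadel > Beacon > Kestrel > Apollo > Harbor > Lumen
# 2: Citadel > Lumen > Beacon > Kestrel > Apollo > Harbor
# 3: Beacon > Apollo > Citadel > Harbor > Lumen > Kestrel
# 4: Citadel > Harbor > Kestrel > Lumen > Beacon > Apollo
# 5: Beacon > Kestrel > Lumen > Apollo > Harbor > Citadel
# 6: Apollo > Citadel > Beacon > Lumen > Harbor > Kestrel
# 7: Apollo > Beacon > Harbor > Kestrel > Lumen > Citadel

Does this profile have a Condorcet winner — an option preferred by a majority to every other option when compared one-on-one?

Head-to-head results (7 voters total):
Kestrel vs Apollo: Kestrel wins 4–3.
Kestrel vs Citadel: Citadel wins 5–2.
Kestrel vs Harbor: Harbor wins 4–3.
Kestrel vs Lumen: Kestrel wins 4–3.
Kestrel vs Beacon: Beacon wins 6–1.
Apollo vs Citadel: Apollo wins 4–3.
Apollo vs Harbor: Apollo wins 6–1.
Apollo vs Lumen: Apollo wins 4–3.
Apollo vs Beacon: Beacon wins 5–2.
Citadel vs Harbor: Citadel wins 5–2.
Citadel vs Lumen: Citadel wins 5–2.
Citadel vs Beacon: Citadel wins 4–3.
Harbor vs Lumen: Harbor wins 4–3.
Harbor vs Beacon: Beacon wins 6–1.
Lumen vs Beacon: Beacon wins 5–2.
No candidate beats all others: Kestrel beats Apollo beats Citadel beats Kestrel, a majority cycle.

No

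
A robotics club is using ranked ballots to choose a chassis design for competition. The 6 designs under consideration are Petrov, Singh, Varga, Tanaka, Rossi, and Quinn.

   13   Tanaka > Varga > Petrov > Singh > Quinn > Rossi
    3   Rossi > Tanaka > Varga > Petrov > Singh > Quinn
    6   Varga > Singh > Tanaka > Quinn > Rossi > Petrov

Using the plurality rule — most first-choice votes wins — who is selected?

First-place vote totals:
  Petrov: 0
  Singh: 0
  Varga: 6
  Tanaka: 13
  Rossi: 3
  Quinn: 0
Tanaka has the most first-place votes.

Tanaka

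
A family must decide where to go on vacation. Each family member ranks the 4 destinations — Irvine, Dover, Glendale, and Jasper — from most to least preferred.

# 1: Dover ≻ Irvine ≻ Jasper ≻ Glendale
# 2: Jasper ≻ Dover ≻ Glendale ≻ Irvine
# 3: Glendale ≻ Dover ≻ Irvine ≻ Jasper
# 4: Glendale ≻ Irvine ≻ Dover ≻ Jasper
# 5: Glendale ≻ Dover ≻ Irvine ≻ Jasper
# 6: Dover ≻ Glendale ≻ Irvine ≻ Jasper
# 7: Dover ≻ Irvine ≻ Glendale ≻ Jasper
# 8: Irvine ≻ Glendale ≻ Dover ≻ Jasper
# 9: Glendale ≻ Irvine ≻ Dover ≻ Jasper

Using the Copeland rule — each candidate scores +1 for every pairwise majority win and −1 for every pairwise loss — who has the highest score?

Glendale

Pairwise results:
  Irvine vs Dover: Dover wins 6–3.
  Irvine vs Glendale: Glendale wins 6–3.
  Irvine vs Jasper: Irvine wins 8–1.
  Dover vs Glendale: Glendale wins 5–4.
  Dover vs Jasper: Dover wins 8–1.
  Glendale vs Jasper: Glendale wins 7–2.
Copeland scores (wins − losses):
  Irvine: 1 − 2 = -1
  Dover: 2 − 1 = 1
  Glendale: 3 − 0 = 3
  Jasper: 0 − 3 = -3
Glendale has the best Copeland score.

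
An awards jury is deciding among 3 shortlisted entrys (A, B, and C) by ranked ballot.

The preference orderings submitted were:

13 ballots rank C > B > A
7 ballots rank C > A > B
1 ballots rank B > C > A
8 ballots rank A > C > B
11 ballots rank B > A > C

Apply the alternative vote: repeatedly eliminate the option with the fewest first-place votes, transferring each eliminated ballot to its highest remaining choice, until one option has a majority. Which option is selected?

Round 1: C 20, B 12, A 8. A has the fewest and is eliminated.
Round 2: C 28, B 12. C has a majority.

C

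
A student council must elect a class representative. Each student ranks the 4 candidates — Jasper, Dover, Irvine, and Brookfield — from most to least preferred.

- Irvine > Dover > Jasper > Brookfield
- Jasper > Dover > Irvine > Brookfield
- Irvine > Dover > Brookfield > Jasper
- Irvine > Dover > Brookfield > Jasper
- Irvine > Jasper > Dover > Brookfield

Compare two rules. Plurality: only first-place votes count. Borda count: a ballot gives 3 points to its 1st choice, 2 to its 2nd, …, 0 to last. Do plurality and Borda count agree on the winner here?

Yes

Plurality first-place counts: Jasper 1, Dover 0, Irvine 4, Brookfield 0 → Irvine.
Borda totals: Jasper 6, Dover 9, Irvine 13, Brookfield 2 → Irvine.
The two rules agree on Irvine.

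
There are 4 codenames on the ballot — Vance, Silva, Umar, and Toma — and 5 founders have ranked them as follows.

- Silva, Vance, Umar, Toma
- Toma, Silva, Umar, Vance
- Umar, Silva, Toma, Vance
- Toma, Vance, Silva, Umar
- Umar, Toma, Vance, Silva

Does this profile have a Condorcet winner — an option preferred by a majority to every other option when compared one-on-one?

No

Head-to-head results (5 voters total):
Vance vs Silva: Silva wins 3–2.
Vance vs Umar: Umar wins 3–2.
Vance vs Toma: Toma wins 4–1.
Silva vs Umar: Silva wins 3–2.
Silva vs Toma: Toma wins 3–2.
Umar vs Toma: Umar wins 3–2.
No candidate beats all others: Silva beats Umar beats Toma beats Silva, a majority cycle.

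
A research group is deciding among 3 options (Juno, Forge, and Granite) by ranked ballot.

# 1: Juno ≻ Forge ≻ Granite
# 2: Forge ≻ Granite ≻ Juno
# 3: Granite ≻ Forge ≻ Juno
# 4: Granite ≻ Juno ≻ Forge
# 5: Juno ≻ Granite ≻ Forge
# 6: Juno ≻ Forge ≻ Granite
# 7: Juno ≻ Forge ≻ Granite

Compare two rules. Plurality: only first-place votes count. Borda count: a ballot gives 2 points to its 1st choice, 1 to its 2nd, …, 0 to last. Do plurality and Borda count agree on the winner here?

Yes

Plurality first-place counts: Juno 4, Forge 1, Granite 2 → Juno.
Borda totals: Juno 9, Forge 6, Granite 6 → Juno.
The two rules agree on Juno.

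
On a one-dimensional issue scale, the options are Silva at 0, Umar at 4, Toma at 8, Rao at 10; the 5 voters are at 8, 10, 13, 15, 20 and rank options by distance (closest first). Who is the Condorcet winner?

With single-peaked preferences on a line, the Condorcet winner is the candidate closest to the median voter.
The median voter (position 13) is closest to Rao at 10.
Check: Rao vs Toma — voters closer to Rao: 4 of 5.

Rao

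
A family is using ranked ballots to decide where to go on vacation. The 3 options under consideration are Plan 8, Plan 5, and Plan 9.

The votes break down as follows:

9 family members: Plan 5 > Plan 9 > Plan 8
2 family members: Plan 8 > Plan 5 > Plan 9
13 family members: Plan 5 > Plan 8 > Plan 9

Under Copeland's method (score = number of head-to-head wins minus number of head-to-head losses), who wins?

Plan 5

Pairwise results:
  Plan 8 vs Plan 5: Plan 5 wins 22–2.
  Plan 8 vs Plan 9: Plan 8 wins 15–9.
  Plan 5 vs Plan 9: Plan 5 wins 24–0.
Copeland scores (wins − losses):
  Plan 8: 1 − 1 = 0
  Plan 5: 2 − 0 = 2
  Plan 9: 0 − 2 = -2
Plan 5 has the best Copeland score.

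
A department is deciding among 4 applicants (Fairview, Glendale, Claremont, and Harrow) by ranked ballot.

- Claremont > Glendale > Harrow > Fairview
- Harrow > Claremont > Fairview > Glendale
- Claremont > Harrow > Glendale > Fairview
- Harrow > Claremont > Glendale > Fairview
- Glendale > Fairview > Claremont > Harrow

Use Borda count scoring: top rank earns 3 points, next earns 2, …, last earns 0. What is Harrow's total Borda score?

9

Borda scores:
  Fairview: 0 + 1 + 0 + 0 + 2 = 3
  Glendale: 2 + 0 + 1 + 1 + 3 = 7
  Claremont: 3 + 2 + 3 + 2 + 1 = 11
  Harrow: 1 + 3 + 2 + 3 + 0 = 9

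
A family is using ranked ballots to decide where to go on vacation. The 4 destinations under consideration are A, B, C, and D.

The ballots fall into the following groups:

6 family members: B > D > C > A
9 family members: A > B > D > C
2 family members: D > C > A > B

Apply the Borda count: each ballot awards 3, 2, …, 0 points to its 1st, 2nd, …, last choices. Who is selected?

Borda scores:
  A: 6·0 + 9·3 + 2·1 = 29
  B: 6·3 + 9·2 + 2·0 = 36
  C: 6·1 + 9·0 + 2·2 = 10
  D: 6·2 + 9·1 + 2·3 = 27
B has the highest total.

B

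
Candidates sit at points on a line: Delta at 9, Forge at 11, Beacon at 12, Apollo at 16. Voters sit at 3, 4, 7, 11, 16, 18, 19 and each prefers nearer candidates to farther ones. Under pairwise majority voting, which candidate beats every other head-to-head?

Forge

With single-peaked preferences on a line, the Condorcet winner is the candidate closest to the median voter.
The median voter (position 11) is closest to Forge at 11.
Check: Forge vs Delta — voters closer to Forge: 4 of 7.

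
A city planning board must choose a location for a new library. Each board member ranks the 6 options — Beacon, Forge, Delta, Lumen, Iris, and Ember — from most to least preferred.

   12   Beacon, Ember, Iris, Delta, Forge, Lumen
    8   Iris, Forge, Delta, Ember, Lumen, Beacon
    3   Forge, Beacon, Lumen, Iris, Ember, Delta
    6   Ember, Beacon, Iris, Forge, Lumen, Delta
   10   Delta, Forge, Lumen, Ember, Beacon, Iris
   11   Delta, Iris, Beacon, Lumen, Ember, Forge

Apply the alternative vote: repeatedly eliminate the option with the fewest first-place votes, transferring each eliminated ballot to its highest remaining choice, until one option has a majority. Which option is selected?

Round 1: Delta 21, Beacon 12, Iris 8, Ember 6, Forge 3, Lumen 0. Lumen has the fewest and is eliminated.
Round 2: Delta 21, Beacon 12, Iris 8, Ember 6, Forge 3. Forge has the fewest and is eliminated.
Round 3: Delta 21, Beacon 15, Iris 8, Ember 6. Ember has the fewest and is eliminated.
Round 4: Beacon 21, Delta 21, Iris 8. Iris has the fewest and is eliminated.
Round 5: Delta 29, Beacon 21. Delta has a majority.

Delta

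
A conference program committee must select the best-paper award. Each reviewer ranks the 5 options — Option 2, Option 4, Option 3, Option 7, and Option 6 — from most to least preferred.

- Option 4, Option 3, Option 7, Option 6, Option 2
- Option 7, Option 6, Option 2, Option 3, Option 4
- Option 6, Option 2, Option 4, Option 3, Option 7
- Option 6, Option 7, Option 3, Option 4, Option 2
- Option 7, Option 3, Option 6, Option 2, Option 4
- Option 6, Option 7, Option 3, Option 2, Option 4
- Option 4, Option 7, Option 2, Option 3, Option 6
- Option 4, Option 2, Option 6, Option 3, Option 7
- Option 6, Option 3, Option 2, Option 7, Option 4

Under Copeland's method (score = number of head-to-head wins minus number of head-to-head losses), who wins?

Option 6

Pairwise results:
  Option 2 vs Option 4: Option 2 wins 5–4.
  Option 2 vs Option 3: Option 3 wins 5–4.
  Option 2 vs Option 7: Option 7 wins 6–3.
  Option 2 vs Option 6: Option 6 wins 7–2.
  Option 4 vs Option 3: Option 3 wins 5–4.
  Option 4 vs Option 7: Option 7 wins 5–4.
  Option 4 vs Option 6: Option 6 wins 6–3.
  Option 3 vs Option 7: Option 7 wins 5–4.
  Option 3 vs Option 6: Option 6 wins 6–3.
  Option 7 vs Option 6: Option 6 wins 5–4.
Copeland scores (wins − losses):
  Option 2: 1 − 3 = -2
  Option 4: 0 − 4 = -4
  Option 3: 2 − 2 = 0
  Option 7: 3 − 1 = 2
  Option 6: 4 − 0 = 4
Option 6 has the best Copeland score.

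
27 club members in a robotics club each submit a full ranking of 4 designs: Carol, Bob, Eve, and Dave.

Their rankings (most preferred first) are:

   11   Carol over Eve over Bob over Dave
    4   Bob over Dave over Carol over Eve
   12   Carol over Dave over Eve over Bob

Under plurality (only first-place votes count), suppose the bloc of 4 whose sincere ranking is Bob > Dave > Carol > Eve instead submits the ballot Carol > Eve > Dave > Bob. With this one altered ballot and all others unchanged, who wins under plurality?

First-place totals with the altered ballot: Carol 27, Bob 0, Eve 0, Dave 0.
The winner is unchanged: still Carol.

Carol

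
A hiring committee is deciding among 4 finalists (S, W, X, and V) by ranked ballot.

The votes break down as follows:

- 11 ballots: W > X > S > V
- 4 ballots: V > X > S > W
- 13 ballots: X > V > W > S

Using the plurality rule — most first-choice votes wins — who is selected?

First-place vote totals:
  S: 0
  W: 11
  X: 13
  V: 4
X has the most first-place votes.

X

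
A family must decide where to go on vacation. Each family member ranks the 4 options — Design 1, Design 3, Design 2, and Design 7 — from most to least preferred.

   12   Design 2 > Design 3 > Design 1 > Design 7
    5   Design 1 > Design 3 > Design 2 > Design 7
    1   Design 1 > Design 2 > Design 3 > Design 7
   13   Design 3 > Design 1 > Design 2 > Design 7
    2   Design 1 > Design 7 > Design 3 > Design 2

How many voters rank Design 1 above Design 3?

8

Ballots ranking Design 1 above Design 3: 5+1+2 = 8.
Ballots ranking Design 3 above Design 1: 12+13 = 25.
So 8 of 33 voters prefer Design 1 to Design 3.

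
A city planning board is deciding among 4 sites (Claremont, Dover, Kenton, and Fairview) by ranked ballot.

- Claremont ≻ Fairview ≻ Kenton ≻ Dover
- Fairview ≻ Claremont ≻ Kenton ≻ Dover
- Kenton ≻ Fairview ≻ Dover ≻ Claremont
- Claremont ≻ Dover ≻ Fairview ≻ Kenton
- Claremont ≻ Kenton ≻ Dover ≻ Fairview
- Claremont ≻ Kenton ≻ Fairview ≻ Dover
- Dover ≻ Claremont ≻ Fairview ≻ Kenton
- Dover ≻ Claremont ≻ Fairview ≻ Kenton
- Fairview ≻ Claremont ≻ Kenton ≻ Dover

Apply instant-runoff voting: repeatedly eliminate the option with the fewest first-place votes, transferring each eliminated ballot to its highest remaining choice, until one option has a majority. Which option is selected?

Claremont

Round 1: Claremont 4, Dover 2, Fairview 2, Kenton 1. Kenton has the fewest and is eliminated.
Round 2: Claremont 4, Fairview 3, Dover 2. Dover has the fewest and is eliminated.
Round 3: Claremont 6, Fairview 3. Claremont has a majority.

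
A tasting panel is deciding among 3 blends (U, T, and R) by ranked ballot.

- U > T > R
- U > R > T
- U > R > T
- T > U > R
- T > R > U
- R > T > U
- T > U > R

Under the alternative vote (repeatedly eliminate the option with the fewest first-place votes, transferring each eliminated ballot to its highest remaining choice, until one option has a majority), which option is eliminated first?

R

Round 1: U 3, T 3, R 1. R has the fewest and is eliminated.
Round 2: T 4, U 3. T has a majority.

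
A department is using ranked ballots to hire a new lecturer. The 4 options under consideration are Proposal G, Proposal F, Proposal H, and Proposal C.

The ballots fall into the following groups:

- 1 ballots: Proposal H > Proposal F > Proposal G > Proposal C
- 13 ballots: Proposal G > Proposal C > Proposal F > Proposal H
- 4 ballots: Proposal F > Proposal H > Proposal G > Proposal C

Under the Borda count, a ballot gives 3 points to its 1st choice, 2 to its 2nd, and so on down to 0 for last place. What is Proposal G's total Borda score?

Borda scores:
  Proposal G: 1 + 13·3 + 4·1 = 44
  Proposal F: 2 + 13·1 + 4·3 = 27
  Proposal H: 3 + 13·0 + 4·2 = 11
  Proposal C: 0 + 13·2 + 4·0 = 26

44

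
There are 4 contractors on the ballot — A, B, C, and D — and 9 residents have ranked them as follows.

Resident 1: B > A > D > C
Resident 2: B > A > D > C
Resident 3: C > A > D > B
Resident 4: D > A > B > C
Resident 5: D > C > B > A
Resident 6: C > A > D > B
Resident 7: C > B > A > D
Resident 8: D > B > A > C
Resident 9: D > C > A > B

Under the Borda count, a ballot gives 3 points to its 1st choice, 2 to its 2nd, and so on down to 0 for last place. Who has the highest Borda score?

D

Borda scores:
  A: 2 + 2 + 2 + 2 + 0 + 2 + 1 + 1 + 1 = 13
  B: 3 + 3 + 0 + 1 + 1 + 0 + 2 + 2 + 0 = 12
  C: 0 + 0 + 3 + 0 + 2 + 3 + 3 + 0 + 2 = 13
  D: 1 + 1 + 1 + 3 + 3 + 1 + 0 + 3 + 3 = 16
D has the highest total.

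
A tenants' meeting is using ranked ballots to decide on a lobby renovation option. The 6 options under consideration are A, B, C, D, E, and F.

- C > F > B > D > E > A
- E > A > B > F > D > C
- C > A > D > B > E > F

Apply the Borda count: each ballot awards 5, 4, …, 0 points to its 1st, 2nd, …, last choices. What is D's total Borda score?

6

Borda scores:
  A: 0 + 4 + 4 = 8
  B: 3 + 3 + 2 = 8
  C: 5 + 0 + 5 = 10
  D: 2 + 1 + 3 = 6
  E: 1 + 5 + 1 = 7
  F: 4 + 2 + 0 = 6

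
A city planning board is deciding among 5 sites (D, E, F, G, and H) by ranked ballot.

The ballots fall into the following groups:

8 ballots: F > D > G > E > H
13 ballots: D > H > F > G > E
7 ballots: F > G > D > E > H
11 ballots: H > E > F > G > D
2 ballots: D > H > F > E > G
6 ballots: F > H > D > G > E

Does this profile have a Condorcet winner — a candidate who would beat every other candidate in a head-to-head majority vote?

Head-to-head results (47 voters total):
D vs E: D wins 36–11.
D vs F: F wins 32–15.
D vs G: D wins 29–18.
D vs H: D wins 30–17.
E vs F: F wins 36–11.
E vs G: G wins 34–13.
E vs H: H wins 32–15.
F vs G: F wins 47–0.
F vs H: H wins 26–21.
G vs H: H wins 32–15.
No candidate beats all others: D beats H beats F beats D, a majority cycle.

No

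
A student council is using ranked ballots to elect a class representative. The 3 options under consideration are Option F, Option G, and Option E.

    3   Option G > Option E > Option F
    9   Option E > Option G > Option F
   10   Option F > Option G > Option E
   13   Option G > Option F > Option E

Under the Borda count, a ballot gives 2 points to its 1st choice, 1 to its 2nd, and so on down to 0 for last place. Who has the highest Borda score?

Borda scores:
  Option F: 3·0 + 9·0 + 10·2 + 13·1 = 33
  Option G: 3·2 + 9·1 + 10·1 + 13·2 = 51
  Option E: 3·1 + 9·2 + 10·0 + 13·0 = 21
Option G has the highest total.

Option G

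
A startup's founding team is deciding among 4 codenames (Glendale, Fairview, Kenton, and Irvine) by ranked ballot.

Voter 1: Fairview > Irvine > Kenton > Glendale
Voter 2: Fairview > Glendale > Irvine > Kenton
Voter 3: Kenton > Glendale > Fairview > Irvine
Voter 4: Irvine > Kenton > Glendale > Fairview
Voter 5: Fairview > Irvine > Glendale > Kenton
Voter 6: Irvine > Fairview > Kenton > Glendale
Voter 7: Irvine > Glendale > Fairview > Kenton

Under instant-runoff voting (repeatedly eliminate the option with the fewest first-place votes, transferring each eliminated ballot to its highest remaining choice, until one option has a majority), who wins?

Fairview

Round 1: Fairview 3, Irvine 3, Kenton 1, Glendale 0. Glendale has the fewest and is eliminated.
Round 2: Fairview 3, Irvine 3, Kenton 1. Kenton has the fewest and is eliminated.
Round 3: Fairview 4, Irvine 3. Fairview has a majority.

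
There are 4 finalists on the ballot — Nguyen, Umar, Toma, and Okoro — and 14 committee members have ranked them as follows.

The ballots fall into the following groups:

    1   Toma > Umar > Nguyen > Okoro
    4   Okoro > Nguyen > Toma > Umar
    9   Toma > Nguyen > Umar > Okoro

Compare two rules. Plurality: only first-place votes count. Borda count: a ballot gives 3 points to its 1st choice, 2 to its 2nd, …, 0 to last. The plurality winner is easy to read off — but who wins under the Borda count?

Plurality first-place counts: Nguyen 0, Umar 0, Toma 10, Okoro 4 → Toma.
Borda totals: Nguyen 27, Umar 11, Toma 34, Okoro 12 → Toma.

Toma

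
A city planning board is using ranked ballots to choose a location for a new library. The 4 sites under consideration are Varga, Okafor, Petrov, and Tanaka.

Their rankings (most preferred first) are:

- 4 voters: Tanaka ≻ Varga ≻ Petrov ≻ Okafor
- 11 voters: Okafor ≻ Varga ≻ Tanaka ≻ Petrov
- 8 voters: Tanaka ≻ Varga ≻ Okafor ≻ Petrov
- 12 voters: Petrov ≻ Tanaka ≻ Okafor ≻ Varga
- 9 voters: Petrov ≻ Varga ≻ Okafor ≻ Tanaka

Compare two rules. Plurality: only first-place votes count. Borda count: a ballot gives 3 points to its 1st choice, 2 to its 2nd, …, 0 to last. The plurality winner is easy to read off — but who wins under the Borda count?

Plurality first-place counts: Varga 0, Okafor 11, Petrov 21, Tanaka 12 → Petrov.
Borda totals: Varga 64, Okafor 62, Petrov 67, Tanaka 71 → Tanaka.

Tanaka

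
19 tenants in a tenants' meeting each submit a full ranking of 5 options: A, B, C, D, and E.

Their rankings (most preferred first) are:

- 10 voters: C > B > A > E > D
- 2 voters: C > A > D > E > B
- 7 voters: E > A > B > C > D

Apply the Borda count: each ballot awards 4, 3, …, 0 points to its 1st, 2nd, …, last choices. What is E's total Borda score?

40

Borda scores:
  A: 10·2 + 2·3 + 7·3 = 47
  B: 10·3 + 2·0 + 7·2 = 44
  C: 10·4 + 2·4 + 7·1 = 55
  D: 10·0 + 2·2 + 7·0 = 4
  E: 10·1 + 2·1 + 7·4 = 40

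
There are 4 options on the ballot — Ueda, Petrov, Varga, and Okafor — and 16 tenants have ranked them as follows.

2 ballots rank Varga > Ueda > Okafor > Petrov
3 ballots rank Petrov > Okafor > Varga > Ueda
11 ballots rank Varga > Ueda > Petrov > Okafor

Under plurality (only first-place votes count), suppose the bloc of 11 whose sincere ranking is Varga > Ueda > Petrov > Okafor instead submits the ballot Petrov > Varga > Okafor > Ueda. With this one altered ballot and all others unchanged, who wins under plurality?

Petrov

First-place totals with the altered ballot: Ueda 0, Petrov 14, Varga 2, Okafor 0.
The switch changes the winner from Varga to Petrov.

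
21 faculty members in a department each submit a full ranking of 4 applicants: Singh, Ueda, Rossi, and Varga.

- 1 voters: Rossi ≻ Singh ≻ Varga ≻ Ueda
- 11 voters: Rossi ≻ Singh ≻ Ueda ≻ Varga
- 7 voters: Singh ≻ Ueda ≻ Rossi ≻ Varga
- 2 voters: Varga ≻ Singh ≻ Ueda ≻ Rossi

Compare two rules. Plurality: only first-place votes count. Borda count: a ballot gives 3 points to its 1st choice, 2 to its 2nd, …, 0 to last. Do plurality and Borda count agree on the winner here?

No

Plurality first-place counts: Singh 7, Ueda 0, Rossi 12, Varga 2 → Rossi.
Borda totals: Singh 49, Ueda 27, Rossi 43, Varga 7 → Singh.
The two rules disagree: plurality picks Rossi, Borda picks Singh.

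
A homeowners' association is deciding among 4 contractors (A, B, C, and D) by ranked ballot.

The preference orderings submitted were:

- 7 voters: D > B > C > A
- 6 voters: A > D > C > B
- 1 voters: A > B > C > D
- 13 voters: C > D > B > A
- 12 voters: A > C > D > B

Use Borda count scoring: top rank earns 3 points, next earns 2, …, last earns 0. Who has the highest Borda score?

Borda scores:
  A: 7·0 + 6·3 + 3 + 13·0 + 12·3 = 57
  B: 7·2 + 6·0 + 2 + 13·1 + 12·0 = 29
  C: 7·1 + 6·1 + 1 + 13·3 + 12·2 = 77
  D: 7·3 + 6·2 + 0 + 13·2 + 12·1 = 71
C has the highest total.

C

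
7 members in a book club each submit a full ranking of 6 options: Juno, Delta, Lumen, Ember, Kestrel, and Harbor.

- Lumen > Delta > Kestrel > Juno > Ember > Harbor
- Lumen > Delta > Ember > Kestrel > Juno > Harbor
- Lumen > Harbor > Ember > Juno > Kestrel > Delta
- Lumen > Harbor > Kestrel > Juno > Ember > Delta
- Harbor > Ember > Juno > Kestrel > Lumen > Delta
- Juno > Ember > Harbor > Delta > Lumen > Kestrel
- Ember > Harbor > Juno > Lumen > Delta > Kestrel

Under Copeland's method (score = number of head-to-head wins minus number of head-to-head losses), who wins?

Pairwise results:
  Juno vs Delta: Juno wins 5–2.
  Juno vs Lumen: Lumen wins 4–3.
  Juno vs Ember: Ember wins 4–3.
  Juno vs Kestrel: Juno wins 4–3.
  Juno vs Harbor: Harbor wins 4–3.
  Delta vs Lumen: Lumen wins 6–1.
  Delta vs Ember: Ember wins 5–2.
  Delta vs Kestrel: Delta wins 4–3.
  Delta vs Harbor: Harbor wins 5–2.
  Lumen vs Ember: Lumen wins 4–3.
  Lumen vs Kestrel: Lumen wins 6–1.
  Lumen vs Harbor: Lumen wins 4–3.
  Ember vs Kestrel: Ember wins 5–2.
  Ember vs Harbor: Ember wins 4–3.
  Kestrel vs Harbor: Harbor wins 5–2.
Copeland scores (wins − losses):
  Juno: 2 − 3 = -1
  Delta: 1 − 4 = -3
  Lumen: 5 − 0 = 5
  Ember: 4 − 1 = 3
  Kestrel: 0 − 5 = -5
  Harbor: 3 − 2 = 1
Lumen has the best Copeland score.

Lumen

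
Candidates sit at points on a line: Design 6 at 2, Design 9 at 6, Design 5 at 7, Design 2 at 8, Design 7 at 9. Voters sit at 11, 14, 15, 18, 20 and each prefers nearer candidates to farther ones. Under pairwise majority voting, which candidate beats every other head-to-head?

Design 7

With single-peaked preferences on a line, the Condorcet winner is the candidate closest to the median voter.
The median voter (position 15) is closest to Design 7 at 9.
Check: Design 7 vs Design 9 — voters closer to Design 7: 5 of 5.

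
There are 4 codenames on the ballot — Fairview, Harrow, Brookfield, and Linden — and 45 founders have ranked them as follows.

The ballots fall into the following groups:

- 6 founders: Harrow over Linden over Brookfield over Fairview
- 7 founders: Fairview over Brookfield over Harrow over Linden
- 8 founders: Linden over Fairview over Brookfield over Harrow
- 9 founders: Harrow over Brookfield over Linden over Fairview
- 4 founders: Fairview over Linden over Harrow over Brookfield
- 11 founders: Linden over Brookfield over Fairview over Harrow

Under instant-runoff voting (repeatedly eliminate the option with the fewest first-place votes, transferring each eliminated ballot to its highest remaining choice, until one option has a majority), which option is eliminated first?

Brookfield

Round 1: Linden 19, Harrow 15, Fairview 11, Brookfield 0. Brookfield has the fewest and is eliminated.
Round 2: Linden 19, Harrow 15, Fairview 11. Fairview has the fewest and is eliminated.
Round 3: Linden 23, Harrow 22. Linden has a majority.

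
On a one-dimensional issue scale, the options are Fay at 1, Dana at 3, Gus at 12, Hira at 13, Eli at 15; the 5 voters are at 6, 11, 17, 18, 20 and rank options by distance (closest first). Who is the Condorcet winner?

Eli

With single-peaked preferences on a line, the Condorcet winner is the candidate closest to the median voter.
The median voter (position 17) is closest to Eli at 15.
Check: Eli vs Hira — voters closer to Eli: 3 of 5.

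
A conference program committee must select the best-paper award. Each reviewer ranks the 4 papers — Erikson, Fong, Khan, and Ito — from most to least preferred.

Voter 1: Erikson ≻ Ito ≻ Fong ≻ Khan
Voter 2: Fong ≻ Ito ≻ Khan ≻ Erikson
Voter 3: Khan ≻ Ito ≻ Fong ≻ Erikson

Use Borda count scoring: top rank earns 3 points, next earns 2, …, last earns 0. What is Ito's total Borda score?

6

Borda scores:
  Erikson: 3 + 0 + 0 = 3
  Fong: 1 + 3 + 1 = 5
  Khan: 0 + 1 + 3 = 4
  Ito: 2 + 2 + 2 = 6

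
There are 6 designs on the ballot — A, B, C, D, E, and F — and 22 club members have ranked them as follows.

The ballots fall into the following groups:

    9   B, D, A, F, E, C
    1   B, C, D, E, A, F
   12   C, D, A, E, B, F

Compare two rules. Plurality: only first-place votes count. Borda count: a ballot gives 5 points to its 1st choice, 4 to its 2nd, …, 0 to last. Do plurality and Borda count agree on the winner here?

Plurality first-place counts: A 0, B 10, C 12, D 0, E 0, F 0 → C.
Borda totals: A 64, B 62, C 64, D 87, E 35, F 18 → D.
The two rules disagree: plurality picks C, Borda picks D.

No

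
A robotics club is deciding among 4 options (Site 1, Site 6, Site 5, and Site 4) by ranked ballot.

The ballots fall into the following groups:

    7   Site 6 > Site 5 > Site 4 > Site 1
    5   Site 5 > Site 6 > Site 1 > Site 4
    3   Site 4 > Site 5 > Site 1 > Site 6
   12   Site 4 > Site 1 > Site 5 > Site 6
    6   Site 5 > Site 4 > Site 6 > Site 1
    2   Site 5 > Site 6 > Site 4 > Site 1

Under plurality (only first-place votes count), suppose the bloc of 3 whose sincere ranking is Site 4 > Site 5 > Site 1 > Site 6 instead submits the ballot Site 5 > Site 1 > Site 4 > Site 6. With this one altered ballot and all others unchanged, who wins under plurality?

Site 5

First-place totals with the altered ballot: Site 1 0, Site 6 7, Site 5 16, Site 4 12.
The switch changes the winner from Site 4 to Site 5.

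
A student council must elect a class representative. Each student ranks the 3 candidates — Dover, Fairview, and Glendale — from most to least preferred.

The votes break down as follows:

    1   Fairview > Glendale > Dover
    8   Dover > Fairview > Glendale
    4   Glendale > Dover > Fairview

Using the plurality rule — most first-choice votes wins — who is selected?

First-place vote totals:
  Dover: 8
  Fairview: 1
  Glendale: 4
Dover has the most first-place votes.

Dover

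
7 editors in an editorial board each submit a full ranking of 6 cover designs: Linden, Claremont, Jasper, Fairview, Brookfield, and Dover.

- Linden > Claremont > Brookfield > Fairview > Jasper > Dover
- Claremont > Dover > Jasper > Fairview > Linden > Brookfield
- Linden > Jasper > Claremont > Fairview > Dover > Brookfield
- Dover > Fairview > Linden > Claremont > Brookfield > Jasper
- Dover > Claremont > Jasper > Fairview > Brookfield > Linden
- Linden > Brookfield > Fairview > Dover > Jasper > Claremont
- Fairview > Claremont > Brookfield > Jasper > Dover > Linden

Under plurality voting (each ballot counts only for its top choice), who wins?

First-place vote totals:
  Linden: 3
  Claremont: 1
  Jasper: 0
  Fairview: 1
  Brookfield: 0
  Dover: 2
Linden has the most first-place votes.

Linden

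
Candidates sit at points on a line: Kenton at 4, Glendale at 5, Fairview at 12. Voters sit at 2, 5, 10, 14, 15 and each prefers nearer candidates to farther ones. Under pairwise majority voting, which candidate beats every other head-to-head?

With single-peaked preferences on a line, the Condorcet winner is the candidate closest to the median voter.
The median voter (position 10) is closest to Fairview at 12.
Check: Fairview vs Kenton — voters closer to Fairview: 3 of 5.

Fairview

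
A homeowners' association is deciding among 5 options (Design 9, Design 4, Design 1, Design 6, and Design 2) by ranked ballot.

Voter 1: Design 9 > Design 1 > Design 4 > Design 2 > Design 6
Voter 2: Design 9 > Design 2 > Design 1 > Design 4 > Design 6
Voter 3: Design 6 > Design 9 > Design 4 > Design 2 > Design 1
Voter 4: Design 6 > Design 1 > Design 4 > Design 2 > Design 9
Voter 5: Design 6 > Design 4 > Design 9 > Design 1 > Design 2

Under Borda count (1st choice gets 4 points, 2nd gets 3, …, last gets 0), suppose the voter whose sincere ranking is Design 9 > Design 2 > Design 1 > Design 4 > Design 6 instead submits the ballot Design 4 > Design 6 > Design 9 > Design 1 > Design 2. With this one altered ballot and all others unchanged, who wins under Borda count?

Design 6

Borda totals with the altered ballot: Design 9 11, Design 4 13, Design 1 8, Design 6 15, Design 2 3.
The switch changes the winner from Design 9 to Design 6.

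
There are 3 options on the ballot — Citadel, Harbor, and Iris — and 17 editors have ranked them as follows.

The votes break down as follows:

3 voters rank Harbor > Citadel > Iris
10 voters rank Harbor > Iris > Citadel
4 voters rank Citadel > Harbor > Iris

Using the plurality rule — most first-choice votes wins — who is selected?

First-place vote totals:
  Citadel: 4
  Harbor: 13
  Iris: 0
Harbor has the most first-place votes.

Harbor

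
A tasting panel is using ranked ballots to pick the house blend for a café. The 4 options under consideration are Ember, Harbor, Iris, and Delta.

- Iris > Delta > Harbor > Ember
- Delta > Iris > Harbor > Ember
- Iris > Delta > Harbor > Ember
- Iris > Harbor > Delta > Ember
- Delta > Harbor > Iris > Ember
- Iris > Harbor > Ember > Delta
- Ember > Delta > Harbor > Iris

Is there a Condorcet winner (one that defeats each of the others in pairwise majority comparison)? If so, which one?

Iris

Head-to-head results (7 voters total):
Ember vs Harbor: Harbor wins 6–1.
Ember vs Iris: Iris wins 6–1.
Ember vs Delta: Delta wins 5–2.
Harbor vs Iris: Iris wins 5–2.
Harbor vs Delta: Delta wins 5–2.
Iris vs Delta: Iris wins 4–3.
Iris beats each rival — Ember (6–1), Harbor (5–2), Delta (4–3) — so Iris is the Condorcet winner.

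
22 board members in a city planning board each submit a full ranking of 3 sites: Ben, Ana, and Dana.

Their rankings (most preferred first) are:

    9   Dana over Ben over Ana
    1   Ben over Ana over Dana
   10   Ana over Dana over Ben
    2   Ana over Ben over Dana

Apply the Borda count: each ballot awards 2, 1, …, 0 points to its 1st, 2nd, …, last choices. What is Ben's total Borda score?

13

Borda scores:
  Ben: 9·1 + 2 + 10·0 + 2·1 = 13
  Ana: 9·0 + 1 + 10·2 + 2·2 = 25
  Dana: 9·2 + 0 + 10·1 + 2·0 = 28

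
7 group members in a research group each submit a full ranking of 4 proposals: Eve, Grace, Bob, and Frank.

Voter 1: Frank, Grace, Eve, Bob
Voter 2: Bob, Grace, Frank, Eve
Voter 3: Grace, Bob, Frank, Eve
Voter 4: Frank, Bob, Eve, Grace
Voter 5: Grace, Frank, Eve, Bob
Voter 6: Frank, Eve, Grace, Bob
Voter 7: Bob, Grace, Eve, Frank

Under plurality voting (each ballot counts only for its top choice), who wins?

Frank

First-place vote totals:
  Eve: 0
  Grace: 2
  Bob: 2
  Frank: 3
Frank has the most first-place votes.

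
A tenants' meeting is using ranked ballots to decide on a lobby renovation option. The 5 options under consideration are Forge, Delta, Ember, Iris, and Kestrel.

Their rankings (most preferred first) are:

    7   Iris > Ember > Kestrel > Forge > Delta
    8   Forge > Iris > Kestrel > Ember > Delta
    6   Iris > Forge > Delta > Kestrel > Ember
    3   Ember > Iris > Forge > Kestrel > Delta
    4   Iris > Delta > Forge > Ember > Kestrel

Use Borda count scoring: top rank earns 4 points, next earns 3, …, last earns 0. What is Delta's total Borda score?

Borda scores:
  Forge: 7·1 + 8·4 + 6·3 + 3·2 + 4·2 = 71
  Delta: 7·0 + 8·0 + 6·2 + 3·0 + 4·3 = 24
  Ember: 7·3 + 8·1 + 6·0 + 3·4 + 4·1 = 45
  Iris: 7·4 + 8·3 + 6·4 + 3·3 + 4·4 = 101
  Kestrel: 7·2 + 8·2 + 6·1 + 3·1 + 4·0 = 39

24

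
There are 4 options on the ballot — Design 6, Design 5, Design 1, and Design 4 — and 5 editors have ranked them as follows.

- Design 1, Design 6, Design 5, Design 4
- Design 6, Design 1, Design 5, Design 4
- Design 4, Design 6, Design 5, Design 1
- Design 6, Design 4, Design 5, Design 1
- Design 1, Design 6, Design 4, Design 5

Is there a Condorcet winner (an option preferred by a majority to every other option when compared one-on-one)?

Head-to-head results (5 voters total):
Design 6 vs Design 5: Design 6 wins 5–0.
Design 6 vs Design 1: Design 6 wins 3–2.
Design 6 vs Design 4: Design 6 wins 4–1.
Design 5 vs Design 1: Design 1 wins 3–2.
Design 5 vs Design 4: Design 4 wins 3–2.
Design 1 vs Design 4: Design 1 wins 3–2.
Design 6 beats each rival — Design 5 (5–0), Design 1 (3–2), Design 4 (4–1) — so Design 6 is the Condorcet winner.

Yes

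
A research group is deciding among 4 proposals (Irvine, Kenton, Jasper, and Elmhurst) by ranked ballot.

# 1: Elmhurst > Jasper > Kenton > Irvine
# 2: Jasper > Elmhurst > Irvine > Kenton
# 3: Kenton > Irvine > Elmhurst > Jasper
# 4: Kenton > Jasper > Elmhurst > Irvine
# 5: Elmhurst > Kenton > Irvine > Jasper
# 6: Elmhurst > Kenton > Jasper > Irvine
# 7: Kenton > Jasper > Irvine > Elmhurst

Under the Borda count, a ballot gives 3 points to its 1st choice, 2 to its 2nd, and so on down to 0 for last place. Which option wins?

Kenton

Borda scores:
  Irvine: 0 + 1 + 2 + 0 + 1 + 0 + 1 = 5
  Kenton: 1 + 0 + 3 + 3 + 2 + 2 + 3 = 14
  Jasper: 2 + 3 + 0 + 2 + 0 + 1 + 2 = 10
  Elmhurst: 3 + 2 + 1 + 1 + 3 + 3 + 0 = 13
Kenton has the highest total.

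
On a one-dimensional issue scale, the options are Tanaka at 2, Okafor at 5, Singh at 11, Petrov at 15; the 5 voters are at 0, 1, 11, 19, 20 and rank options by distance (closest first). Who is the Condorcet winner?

With single-peaked preferences on a line, the Condorcet winner is the candidate closest to the median voter.
The median voter (position 11) is closest to Singh at 11.
Check: Singh vs Tanaka — voters closer to Singh: 3 of 5.

Singh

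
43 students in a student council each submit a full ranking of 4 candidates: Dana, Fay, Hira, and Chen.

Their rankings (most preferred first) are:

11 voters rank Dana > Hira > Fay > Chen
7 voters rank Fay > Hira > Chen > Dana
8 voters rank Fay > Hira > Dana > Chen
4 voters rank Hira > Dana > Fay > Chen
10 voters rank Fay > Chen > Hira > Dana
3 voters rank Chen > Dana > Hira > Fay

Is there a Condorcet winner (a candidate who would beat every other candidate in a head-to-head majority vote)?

Head-to-head results (43 voters total):
Dana vs Fay: Fay wins 25–18.
Dana vs Hira: Hira wins 29–14.
Dana vs Chen: Dana wins 23–20.
Fay vs Hira: Fay wins 25–18.
Fay vs Chen: Fay wins 40–3.
Hira vs Chen: Hira wins 30–13.
Fay beats each rival — Dana (25–18), Hira (25–18), Chen (40–3) — so Fay is the Condorcet winner.

Yes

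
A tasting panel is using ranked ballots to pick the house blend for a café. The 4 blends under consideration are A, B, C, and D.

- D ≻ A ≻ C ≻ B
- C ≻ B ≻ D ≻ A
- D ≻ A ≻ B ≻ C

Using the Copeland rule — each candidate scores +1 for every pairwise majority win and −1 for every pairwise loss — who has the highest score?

D

Pairwise results:
  A vs B: A wins 2–1.
  A vs C: A wins 2–1.
  A vs D: D wins 3–0.
  B vs C: C wins 2–1.
  B vs D: D wins 2–1.
  C vs D: D wins 2–1.
Copeland scores (wins − losses):
  A: 2 − 1 = 1
  B: 0 − 3 = -3
  C: 1 − 2 = -1
  D: 3 − 0 = 3
D has the best Copeland score.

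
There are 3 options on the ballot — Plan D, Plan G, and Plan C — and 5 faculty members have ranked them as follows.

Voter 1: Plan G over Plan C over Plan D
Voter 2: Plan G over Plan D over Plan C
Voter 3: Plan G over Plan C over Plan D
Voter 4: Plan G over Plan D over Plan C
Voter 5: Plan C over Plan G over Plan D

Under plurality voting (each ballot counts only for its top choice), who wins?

Plan G

First-place vote totals:
  Plan D: 0
  Plan G: 4
  Plan C: 1
Plan G has the most first-place votes.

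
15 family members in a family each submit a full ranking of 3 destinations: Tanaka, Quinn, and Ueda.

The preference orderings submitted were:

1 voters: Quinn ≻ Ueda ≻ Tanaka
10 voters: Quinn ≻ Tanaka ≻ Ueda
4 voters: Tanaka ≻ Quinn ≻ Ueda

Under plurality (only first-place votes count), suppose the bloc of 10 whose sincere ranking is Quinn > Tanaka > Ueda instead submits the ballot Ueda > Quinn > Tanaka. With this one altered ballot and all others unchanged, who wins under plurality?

Ueda

First-place totals with the altered ballot: Tanaka 4, Quinn 1, Ueda 10.
The switch changes the winner from Quinn to Ueda.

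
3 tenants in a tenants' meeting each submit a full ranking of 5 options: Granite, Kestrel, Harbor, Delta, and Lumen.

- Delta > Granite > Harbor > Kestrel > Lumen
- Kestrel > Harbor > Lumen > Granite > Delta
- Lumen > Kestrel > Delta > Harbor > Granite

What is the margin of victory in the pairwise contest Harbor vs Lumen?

1

Ballots ranking Harbor above Lumen: 2.
Ballots ranking Lumen above Harbor: 1.
Harbor wins 2–1, a margin of 1.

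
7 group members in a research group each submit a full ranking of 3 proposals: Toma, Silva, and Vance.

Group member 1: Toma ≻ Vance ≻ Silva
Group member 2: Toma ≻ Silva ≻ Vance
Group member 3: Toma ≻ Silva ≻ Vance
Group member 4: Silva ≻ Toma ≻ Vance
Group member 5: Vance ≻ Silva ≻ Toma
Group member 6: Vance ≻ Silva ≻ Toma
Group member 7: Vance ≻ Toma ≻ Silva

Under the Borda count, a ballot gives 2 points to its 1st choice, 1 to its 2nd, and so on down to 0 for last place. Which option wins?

Toma

Borda scores:
  Toma: 2 + 2 + 2 + 1 + 0 + 0 + 1 = 8
  Silva: 0 + 1 + 1 + 2 + 1 + 1 + 0 = 6
  Vance: 1 + 0 + 0 + 0 + 2 + 2 + 2 = 7
Toma has the highest total.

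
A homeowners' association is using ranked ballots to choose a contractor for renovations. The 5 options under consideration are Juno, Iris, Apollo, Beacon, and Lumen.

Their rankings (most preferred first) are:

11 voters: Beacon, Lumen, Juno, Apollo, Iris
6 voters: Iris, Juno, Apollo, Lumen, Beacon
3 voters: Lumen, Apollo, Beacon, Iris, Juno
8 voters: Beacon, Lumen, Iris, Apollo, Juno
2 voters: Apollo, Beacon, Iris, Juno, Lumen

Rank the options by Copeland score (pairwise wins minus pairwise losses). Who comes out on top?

Beacon

Pairwise results:
  Juno vs Iris: Iris wins 19–11.
  Juno vs Apollo: Juno wins 17–13.
  Juno vs Beacon: Beacon wins 24–6.
  Juno vs Lumen: Lumen wins 22–8.
  Iris vs Apollo: Apollo wins 16–14.
  Iris vs Beacon: Beacon wins 24–6.
  Iris vs Lumen: Lumen wins 22–8.
  Apollo vs Beacon: Beacon wins 19–11.
  Apollo vs Lumen: Lumen wins 22–8.
  Beacon vs Lumen: Beacon wins 21–9.
Copeland scores (wins − losses):
  Juno: 1 − 3 = -2
  Iris: 1 − 3 = -2
  Apollo: 1 − 3 = -2
  Beacon: 4 − 0 = 4
  Lumen: 3 − 1 = 2
Beacon has the best Copeland score.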